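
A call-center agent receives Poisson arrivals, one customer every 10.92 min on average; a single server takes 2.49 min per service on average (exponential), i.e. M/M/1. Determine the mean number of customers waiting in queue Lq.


λ = 60/10.92 = 5.4945 /hr
μ = 60/2.49 = 24.0964 /hr
ρ = λ/μ = 5.4945/24.0964 = 0.2280
Lq = ρ²/(1−ρ) = 0.05199/0.7720 = 0.06735

Final: 0.06735


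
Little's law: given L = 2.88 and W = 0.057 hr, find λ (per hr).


λ = L/W = 2.88/0.057 = 50.5263 /hr

Final: 50.5263 /hr


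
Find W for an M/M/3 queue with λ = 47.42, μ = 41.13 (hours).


a = 1.1529; ρ = 0.3843; P₀ = 0.309367
Lq = P₀·a^c·ρ/(c!(1−ρ)²) = 0.08011
Wq = Lq/λ = 0.08011/47.42 = 0.001689 hr
W = Wq + 1/μ = 0.001689 + 0.02431 = 0.02600 hr

Final: 0.02600 hr


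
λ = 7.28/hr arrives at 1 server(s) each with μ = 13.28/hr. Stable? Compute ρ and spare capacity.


Total capacity cμ = 1·13.28 = 13.28/hr
ρ = λ/(cμ) = 7.28/13.28 = 0.5482
Stable ⇔ ρ < 1: YES
Spare capacity = cμ − λ = 13.28 − 7.28 = 6.00/hr

Final: ρ = 0.5482; stable; margin = 6.00/hr


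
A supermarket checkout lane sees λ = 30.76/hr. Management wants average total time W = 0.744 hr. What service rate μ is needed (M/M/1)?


W = 1/(μ−λ) ⇒ μ − λ = 1/W = 1/0.744 = 1.3441
μ = λ + 1/W = 30.76 + 1.3441 = 32.1041 per hr

Final: 32.1041 /hr


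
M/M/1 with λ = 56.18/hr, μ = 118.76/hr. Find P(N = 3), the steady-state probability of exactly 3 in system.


ρ = 56.18/118.76 = 0.4731
P_n = (1−ρ)·ρ^n = (1 − 0.4731)·0.4731^3 = 0.5269·0.105861 = 0.055783

Final: 0.055783


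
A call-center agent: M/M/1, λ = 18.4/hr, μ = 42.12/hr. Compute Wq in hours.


ρ = 18.4/42.12 = 0.4368
Wq = ρ/(μ−λ) = 0.4368/(42.12 − 18.4) = 0.4368/23.72 = 0.01842 hr

Final: 0.01842 hr


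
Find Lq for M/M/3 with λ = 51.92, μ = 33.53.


a = λ/μ = 1.5485; ρ = a/3 = 0.5162
P₀ = 0.198955
Lq = P₀·a^c·ρ / (c!·(1−ρ)²) = 0.198955·3.71282·0.5162/(6·0.23411)
= 0.27144

Final: 0.27144


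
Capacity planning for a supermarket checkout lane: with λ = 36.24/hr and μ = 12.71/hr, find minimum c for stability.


Stability requires cμ > λ ⇔ c > λ/μ.
λ/μ = 36.24/12.71 = 2.8513
Minimum integer c = ⌊2.8513⌋ + 1 = 3
Check: 3·12.71 = 38.13 > 36.24, while 2·12.71 = 25.42 ≤ 36.24

Final: 3 servers


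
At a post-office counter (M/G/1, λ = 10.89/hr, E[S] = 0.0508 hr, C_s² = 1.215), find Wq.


ρ = λ·E[S] = 10.89·0.0508 = 0.5532
E[S²] = E[S]²(1+C_s²) = 0.0508²·(1+1.215) = 0.005716
Wq = λ·E[S²]/(2(1−ρ)) = 10.89·0.005716/(2·0.4468) = 0.06966 hr

Final: 0.06966 hr


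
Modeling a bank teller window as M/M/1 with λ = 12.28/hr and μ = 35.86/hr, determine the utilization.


ρ = λ/μ = 12.28/35.86 = 0.3424

Final: 0.3424


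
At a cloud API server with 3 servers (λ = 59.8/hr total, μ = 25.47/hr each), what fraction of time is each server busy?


ρ = λ/(cμ) = 59.8/(3·25.47) = 59.8/76.41 = 0.7826

Final: 0.7826


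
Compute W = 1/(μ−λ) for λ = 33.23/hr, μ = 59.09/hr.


W = 1/(μ−λ) = 1/(59.09 − 33.23) = 1/25.86 = 0.03867 hr

Final: 0.03867 hr


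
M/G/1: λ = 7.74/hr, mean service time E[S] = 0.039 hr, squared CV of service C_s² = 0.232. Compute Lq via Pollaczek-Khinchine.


ρ = λ·E[S] = 7.74·0.039 = 0.3019
Lq = ρ²(1+C_s²)/(2(1−ρ)) = 0.09112·(1+0.232)/(2·0.6981)
= 0.09112·1.2320/1.3963 = 0.08040

Final: 0.08040


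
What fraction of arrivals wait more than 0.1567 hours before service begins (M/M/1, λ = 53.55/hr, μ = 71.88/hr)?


ρ = 53.55/71.88 = 0.7450
P(Wq > t) = ρ·e^{−(μ−λ)t} = 0.7450·e^{−2.8723}
= 0.7450·0.056568 = 0.042143

Final: 0.042143


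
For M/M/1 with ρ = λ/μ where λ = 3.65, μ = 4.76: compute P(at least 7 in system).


ρ = 3.65/4.76 = 0.7668
P(N ≥ n) = ρ^n = 0.7668^7 = 0.155884

Final: 0.155884


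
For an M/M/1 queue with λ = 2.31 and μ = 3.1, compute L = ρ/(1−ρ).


ρ = λ/μ = 2.31/3.1 = 0.7452
L = ρ/(1−ρ) = 0.7452/(1 − 0.7452) = 0.7452/0.2548 = 2.9241

Final: 2.9241


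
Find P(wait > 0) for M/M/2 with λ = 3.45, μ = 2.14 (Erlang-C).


a = λ/μ = 1.6121; ρ = a/2 = 0.8061
P₀ = 0.107374 (from M/M/c formula)
C(c,a) = [a^c/(c!(1−ρ))]·P₀ = [2.59903/(2·0.1939)]·0.107374
= 6.70110·0.107374 = 0.719523

Final: 0.719523


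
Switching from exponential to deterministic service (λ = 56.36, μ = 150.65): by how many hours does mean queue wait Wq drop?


ρ = 56.36/150.65 = 0.3741
Wq(M/M/1) = ρ/(μ−λ) = 0.3741/94.29 = 0.003968 hr
Wq(M/D/1) = ρ/(2(μ−λ)) = 0.001984 hr
Savings = 0.003968 − 0.001984 = 0.001984 hr

Final: 0.001984 hr


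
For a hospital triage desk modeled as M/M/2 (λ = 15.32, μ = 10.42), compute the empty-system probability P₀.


a = λ/μ = 15.32/10.42 = 1.4702; ρ = a/c = 0.7351
Σ_{k=0}^{1} a^k/k! (terms k=0..1) = 1.00000 + 1.47025 = 2.47025
Tail: a^2/(2!(1−ρ)) = 2.16163/(2·0.2649) = 4.08048
P₀ = 1/(2.47025 + 4.08048) = 1/6.55072 = 0.152655

Final: 0.152655


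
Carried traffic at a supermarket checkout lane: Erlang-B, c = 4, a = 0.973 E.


B(4,0.973) = 0.014161 (Erlang-B)
Carried load = a(1 − B) = 0.973·(1 − 0.014161) = 0.973·0.985839 = 0.9592 E

Final: 0.9592 Erlangs


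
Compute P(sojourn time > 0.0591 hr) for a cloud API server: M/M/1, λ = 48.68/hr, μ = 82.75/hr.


W ~ Exponential(μ−λ) for M/M/1.
μ − λ = 82.75 − 48.68 = 34.0700
P(W > t) = e^{−(μ−λ)t} = e^{−2.0135} = 0.133516

Final: 0.133516


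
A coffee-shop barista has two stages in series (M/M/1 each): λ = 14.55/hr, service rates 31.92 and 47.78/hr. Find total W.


Each node sees arrival rate λ = 14.55/hr (tandem ⇒ throughput preserved).
W₁ = 1/(μ₁−λ) = 1/(31.92−14.55) = 0.05757 hr
W₂ = 1/(μ₂−λ) = 1/(47.78−14.55) = 0.03009 hr
W_total = W₁ + W₂ = 0.05757 + 0.03009 = 0.08766 hr

Final: 0.08766 hr


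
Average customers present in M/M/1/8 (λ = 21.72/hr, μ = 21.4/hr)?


ρ = 21.72/21.4 = 1.0150
L = ρ[1 − (K+1)ρ^K + Kρ^(K+1)] / [(1−ρ)(1−ρ^(K+1))]
Numerator: 1.0150·(1 − 9·1.126078 + 8·1.142916) = 0.008760
Denominator: (-0.01495)·(-0.142916) = 0.002137
L = 0.008760/0.002137 = 4.0989

Final: 4.0989


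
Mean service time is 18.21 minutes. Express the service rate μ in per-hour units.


μ = 1/(service time) in consistent units.
1 hour = 60 min, so μ = 60/18.21 = 3.2949 per hour

Final: 3.2949 /hr


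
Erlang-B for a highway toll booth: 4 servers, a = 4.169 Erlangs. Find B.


B(c,a) = (a^c/c!) / Σ_{k=0}^{c} a^k/k!
a^4/4! = 12.586829
Σ terms (k=0..4): 1.00000 + 4.16900 + 8.69028 + 12.07659 + 12.58683 = 38.522703
B = 12.586829/38.522703 = 0.326738

Final: 0.326738


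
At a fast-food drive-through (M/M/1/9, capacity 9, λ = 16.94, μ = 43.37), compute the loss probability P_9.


ρ = λ/μ = 16.94/43.37 = 0.3906
P_K = (1−ρ)ρ^K/(1−ρ^(K+1)) = (0.6094·0.0002116)/(1 − 0.00008265)
= 0.0001290/0.999917 = 0.0001290

Final: 0.0001290


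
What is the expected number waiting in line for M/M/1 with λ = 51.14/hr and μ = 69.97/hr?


ρ = 51.14/69.97 = 0.7309
Lq = ρ²/(1−ρ) = 0.5342/0.2691 = 1.9850

Final: 1.9850


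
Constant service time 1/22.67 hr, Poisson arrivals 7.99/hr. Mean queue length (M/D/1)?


ρ = 7.99/22.67 = 0.3524
M/D/1: Lq = ρ²/(2(1−ρ)) = 0.1242/(2·0.6476) = 0.09591

Final: 0.09591


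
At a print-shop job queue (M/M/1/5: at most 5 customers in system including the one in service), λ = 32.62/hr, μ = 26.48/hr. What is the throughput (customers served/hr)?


ρ = 1.2319; P_K = (1−ρ)ρ^5/(1−ρ^6) = 0.263683
λ_eff = λ(1 − P_K) = 32.62·(1 − 0.263683) = 32.62·0.736317 = 24.0187 /hr

Final: 24.0187 /hr


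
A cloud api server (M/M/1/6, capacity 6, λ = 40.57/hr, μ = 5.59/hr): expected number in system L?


ρ = 40.57/5.59 = 7.2576
L = ρ[1 − (K+1)ρ^K + Kρ^(K+1)] / [(1−ρ)(1−ρ^(K+1))]
Numerator: 7.2576·(1 − 7·146136.667310 + 6·1060601.894948) = 38760358.083902
Denominator: (-6.2576)·(-1060600.894948) = 6636819.195938
L = 38760358.083902/6636819.195938 = 5.8402

Final: 5.8402


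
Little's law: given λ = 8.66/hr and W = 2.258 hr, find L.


L = λW = 8.66·2.258 = 19.5543

Final: 19.5543


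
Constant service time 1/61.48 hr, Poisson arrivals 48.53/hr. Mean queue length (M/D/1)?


ρ = 48.53/61.48 = 0.7894
M/D/1: Lq = ρ²/(2(1−ρ)) = 0.6231/(2·0.2106) = 1.47906

Final: 1.47906


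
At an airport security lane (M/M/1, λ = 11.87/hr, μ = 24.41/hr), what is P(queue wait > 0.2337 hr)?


ρ = 11.87/24.41 = 0.4863
P(Wq > t) = ρ·e^{−(μ−λ)t} = 0.4863·e^{−2.9306}
= 0.4863·0.053365 = 0.025950

Final: 0.025950


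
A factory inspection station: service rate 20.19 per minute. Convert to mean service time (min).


Mean service time = 1/μ = 1/20.19 minute = 0.04953 minute
In minutes: 0.04953 × 1 = 0.04953 min

Final: 0.04953 min


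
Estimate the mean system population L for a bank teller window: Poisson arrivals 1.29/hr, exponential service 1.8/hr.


ρ = λ/μ = 1.29/1.8 = 0.7167
L = ρ/(1−ρ) = 0.7167/(1 − 0.7167) = 0.7167/0.2833 = 2.5294

Final: 2.5294


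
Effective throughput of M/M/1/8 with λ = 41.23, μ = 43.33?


ρ = 0.9515; P_K = (1−ρ)ρ^8/(1−ρ^9) = 0.090342
λ_eff = λ(1 − P_K) = 41.23·(1 − 0.090342) = 41.23·0.909658 = 37.5052 /hr

Final: 37.5052 /hr


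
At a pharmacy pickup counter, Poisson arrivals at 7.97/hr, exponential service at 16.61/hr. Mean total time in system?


W = 1/(μ−λ) = 1/(16.61 − 7.97) = 1/8.64 = 0.1157 hr

Final: 0.1157 hr


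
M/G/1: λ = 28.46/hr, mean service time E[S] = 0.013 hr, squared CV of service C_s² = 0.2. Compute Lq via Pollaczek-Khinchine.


ρ = λ·E[S] = 28.46·0.013 = 0.3700
Lq = ρ²(1+C_s²)/(2(1−ρ)) = 0.1369·(1+0.2)/(2·0.6300)
= 0.1369·1.2000/1.2600 = 0.13036

Final: 0.13036


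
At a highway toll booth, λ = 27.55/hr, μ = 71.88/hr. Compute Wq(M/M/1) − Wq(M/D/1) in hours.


ρ = 27.55/71.88 = 0.3833
Wq(M/M/1) = ρ/(μ−λ) = 0.3833/44.33 = 0.008646 hr
Wq(M/D/1) = ρ/(2(μ−λ)) = 0.004323 hr
Savings = 0.008646 − 0.004323 = 0.004323 hr

Final: 0.004323 hr


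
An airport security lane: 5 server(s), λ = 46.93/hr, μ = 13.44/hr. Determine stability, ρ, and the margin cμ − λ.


Total capacity cμ = 5·13.44 = 67.20/hr
ρ = λ/(cμ) = 46.93/67.20 = 0.6984
Stable ⇔ ρ < 1: YES
Spare capacity = cμ − λ = 67.20 − 46.93 = 20.27/hr

Final: ρ = 0.6984; stable; margin = 20.27/hr


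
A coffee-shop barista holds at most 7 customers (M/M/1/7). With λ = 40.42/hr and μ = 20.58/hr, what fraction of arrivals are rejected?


ρ = λ/μ = 40.42/20.58 = 1.9640
P_K = (1−ρ)ρ^K/(1−ρ^(K+1)) = (-0.9640·112.734429)/(1 − 221.415240)
= -108.680811/-220.415240 = 0.493073

Final: 0.493073


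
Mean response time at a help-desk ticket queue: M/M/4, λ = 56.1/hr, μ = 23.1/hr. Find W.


a = 2.4286; ρ = 0.6071; P₀ = 0.080294
Lq = P₀·a^c·ρ/(c!(1−ρ)²) = 0.45782
Wq = Lq/λ = 0.45782/56.1 = 0.008161 hr
W = Wq + 1/μ = 0.008161 + 0.04329 = 0.05145 hr

Final: 0.05145 hr


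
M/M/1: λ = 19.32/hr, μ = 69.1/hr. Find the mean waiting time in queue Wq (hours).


ρ = 19.32/69.1 = 0.2796
Wq = ρ/(μ−λ) = 0.2796/(69.1 − 19.32) = 0.2796/49.78 = 0.005617 hr

Final: 0.005617 hr


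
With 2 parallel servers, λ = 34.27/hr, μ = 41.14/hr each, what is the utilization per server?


ρ = λ/(cμ) = 34.27/(2·41.14) = 34.27/82.28 = 0.4165

Final: 0.4165


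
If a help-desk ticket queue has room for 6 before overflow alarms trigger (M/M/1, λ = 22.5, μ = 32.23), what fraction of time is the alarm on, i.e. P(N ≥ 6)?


ρ = 22.5/32.23 = 0.6981
P(N ≥ n) = ρ^n = 0.6981^6 = 0.115753

Final: 0.115753


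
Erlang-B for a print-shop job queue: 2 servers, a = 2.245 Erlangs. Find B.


B(c,a) = (a^c/c!) / Σ_{k=0}^{c} a^k/k!
a^2/2! = 2.520013
Σ terms (k=0..2): 1.00000 + 2.24500 + 2.52001 = 5.765013
B = 2.520013/5.765013 = 0.437122

Final: 0.437122


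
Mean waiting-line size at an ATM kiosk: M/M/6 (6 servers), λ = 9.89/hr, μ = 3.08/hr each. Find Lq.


a = λ/μ = 3.2110; ρ = a/6 = 0.5352
P₀ = 0.039317
Lq = P₀·a^c·ρ / (c!·(1−ρ)²) = 0.039317·1096.15874·0.5352/(720·0.21606)
= 0.14826

Final: 0.14826


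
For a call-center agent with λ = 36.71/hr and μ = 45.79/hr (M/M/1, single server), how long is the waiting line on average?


ρ = 36.71/45.79 = 0.8017
Lq = ρ²/(1−ρ) = 0.6427/0.1983 = 3.2412

Final: 3.2412


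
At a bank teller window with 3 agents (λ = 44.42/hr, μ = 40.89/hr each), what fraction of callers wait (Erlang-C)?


a = λ/μ = 1.0863; ρ = a/3 = 0.3621
P₀ = 0.332078 (from M/M/c formula)
C(c,a) = [a^c/(c!(1−ρ))]·P₀ = [1.28199/(6·0.6379)]·0.332078
= 0.33496·0.332078 = 0.111231

Final: 0.111231


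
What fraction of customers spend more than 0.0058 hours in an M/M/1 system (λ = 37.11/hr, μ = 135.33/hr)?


W ~ Exponential(μ−λ) for M/M/1.
μ − λ = 135.33 − 37.11 = 98.2200
P(W > t) = e^{−(μ−λ)t} = e^{−0.5697} = 0.565709

Final: 0.565709


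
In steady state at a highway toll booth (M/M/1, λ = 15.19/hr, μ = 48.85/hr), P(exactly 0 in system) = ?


ρ = 15.19/48.85 = 0.3110
P_n = (1−ρ)·ρ^n = (1 − 0.3110)·0.3110^0 = 0.6890·1.000000 = 0.689048

Final: 0.689048


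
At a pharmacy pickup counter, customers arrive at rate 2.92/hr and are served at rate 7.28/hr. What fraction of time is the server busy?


ρ = λ/μ = 2.92/7.28 = 0.4011

Final: 0.4011


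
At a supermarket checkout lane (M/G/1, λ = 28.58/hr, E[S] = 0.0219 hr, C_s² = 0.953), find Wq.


ρ = λ·E[S] = 28.58·0.0219 = 0.6259
E[S²] = E[S]²(1+C_s²) = 0.0219²·(1+0.953) = 0.0009367
Wq = λ·E[S²]/(2(1−ρ)) = 28.58·0.0009367/(2·0.3741) = 0.03578 hr

Final: 0.03578 hr


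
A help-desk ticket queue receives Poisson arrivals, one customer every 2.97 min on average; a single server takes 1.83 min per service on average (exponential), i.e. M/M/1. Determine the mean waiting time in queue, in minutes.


λ = 60/2.97 = 20.2020 /hr
μ = 60/1.83 = 32.7869 /hr
ρ = λ/μ = 20.2020/32.7869 = 0.6162
Wq = ρ/(μ−λ) = 0.6162/(32.7869−20.2020) = 0.04896 hr
In minutes: 0.04896·60 = 2.938 min

Final: 2.938 min


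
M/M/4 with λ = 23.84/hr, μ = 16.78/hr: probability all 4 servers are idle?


a = λ/μ = 23.84/16.78 = 1.4207; ρ = a/c = 0.3552
Σ_{k=0}^{3} a^k/k! (terms k=0..3) = 1.00000 + 1.42074 + 1.00925 + 0.47796 = 3.90795
Tail: a^4/(4!(1−ρ)) = 4.07434/(24·0.6448) = 0.26328
P₀ = 1/(3.90795 + 0.26328) = 1/4.17122 = 0.239738

Final: 0.239738


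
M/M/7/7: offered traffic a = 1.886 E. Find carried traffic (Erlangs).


B(7,1.886) = 0.002556 (Erlang-B)
Carried load = a(1 − B) = 1.886·(1 − 0.002556) = 1.886·0.997444 = 1.8812 E

Final: 1.8812 Erlangs


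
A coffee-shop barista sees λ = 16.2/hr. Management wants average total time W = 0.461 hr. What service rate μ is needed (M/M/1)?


W = 1/(μ−λ) ⇒ μ − λ = 1/W = 1/0.461 = 2.1692
μ = λ + 1/W = 16.2 + 2.1692 = 18.3692 per hr

Final: 18.3692 /hr


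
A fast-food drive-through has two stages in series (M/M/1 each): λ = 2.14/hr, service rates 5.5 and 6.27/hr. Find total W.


Each node sees arrival rate λ = 2.14/hr (tandem ⇒ throughput preserved).
W₁ = 1/(μ₁−λ) = 1/(5.5−2.14) = 0.29762 hr
W₂ = 1/(μ₂−λ) = 1/(6.27−2.14) = 0.24213 hr
W_total = W₁ + W₂ = 0.29762 + 0.24213 = 0.53975 hr

Final: 0.53975 hr


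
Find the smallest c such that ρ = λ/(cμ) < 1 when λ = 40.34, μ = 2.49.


Stability requires cμ > λ ⇔ c > λ/μ.
λ/μ = 40.34/2.49 = 16.2008
Minimum integer c = ⌊16.2008⌋ + 1 = 17
Check: 17·2.49 = 42.33 > 40.34, while 16·2.49 = 39.84 ≤ 40.34

Final: 17 servers


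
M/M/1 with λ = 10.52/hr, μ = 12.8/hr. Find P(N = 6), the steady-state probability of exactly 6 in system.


ρ = 10.52/12.8 = 0.8219
P_n = (1−ρ)·ρ^n = (1 − 0.8219)·0.8219^6 = 0.1781·0.308201 = 0.054898

Final: 0.054898


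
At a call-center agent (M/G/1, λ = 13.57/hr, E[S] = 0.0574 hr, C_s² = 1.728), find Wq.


ρ = λ·E[S] = 13.57·0.0574 = 0.7789
E[S²] = E[S]²(1+C_s²) = 0.0574²·(1+1.728) = 0.008988
Wq = λ·E[S²]/(2(1−ρ)) = 13.57·0.008988/(2·0.2211) = 0.27584 hr

Final: 0.27584 hr


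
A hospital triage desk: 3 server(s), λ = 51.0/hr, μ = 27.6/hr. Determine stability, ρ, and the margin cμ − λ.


Total capacity cμ = 3·27.6 = 82.80/hr
ρ = λ/(cμ) = 51.0/82.80 = 0.6159
Stable ⇔ ρ < 1: YES
Spare capacity = cμ − λ = 82.80 − 51.0 = 31.80/hr

Final: ρ = 0.6159; stable; margin = 31.80/hr


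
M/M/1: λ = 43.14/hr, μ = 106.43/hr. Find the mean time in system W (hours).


W = 1/(μ−λ) = 1/(106.43 − 43.14) = 1/63.29 = 0.01580 hr

Final: 0.01580 hr


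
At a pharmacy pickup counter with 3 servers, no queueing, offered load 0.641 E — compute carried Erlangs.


B(3,0.641) = 0.023221 (Erlang-B)
Carried load = a(1 − B) = 0.641·(1 − 0.023221) = 0.641·0.976779 = 0.6261 E

Final: 0.6261 Erlangs


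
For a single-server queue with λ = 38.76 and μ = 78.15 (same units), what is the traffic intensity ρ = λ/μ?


ρ = λ/μ = 38.76/78.15 = 0.4960

Final: 0.4960


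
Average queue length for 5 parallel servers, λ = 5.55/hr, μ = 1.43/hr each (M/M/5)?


a = λ/μ = 3.8811; ρ = a/5 = 0.7762
P₀ = 0.015527
Lq = P₀·a^c·ρ / (c!·(1−ρ)²) = 0.015527·880.61226·0.7762/(120·0.05008)
= 1.76624

Final: 1.76624


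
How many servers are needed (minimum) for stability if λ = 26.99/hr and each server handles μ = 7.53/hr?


Stability requires cμ > λ ⇔ c > λ/μ.
λ/μ = 26.99/7.53 = 3.5843
Minimum integer c = ⌊3.5843⌋ + 1 = 4
Check: 4·7.53 = 30.12 > 26.99, while 3·7.53 = 22.59 ≤ 26.99

Final: 4 servers


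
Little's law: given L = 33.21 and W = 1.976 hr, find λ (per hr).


λ = L/W = 33.21/1.976 = 16.8067 /hr

Final: 16.8067 /hr


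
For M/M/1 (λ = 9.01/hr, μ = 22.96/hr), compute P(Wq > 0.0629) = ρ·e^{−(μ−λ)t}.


ρ = 9.01/22.96 = 0.3924
P(Wq > t) = ρ·e^{−(μ−λ)t} = 0.3924·e^{−0.8775}
= 0.3924·0.415840 = 0.163185

Final: 0.163185


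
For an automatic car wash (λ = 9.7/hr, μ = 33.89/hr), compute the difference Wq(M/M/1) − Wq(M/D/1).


ρ = 9.7/33.89 = 0.2862
Wq(M/M/1) = ρ/(μ−λ) = 0.2862/24.19 = 0.01183 hr
Wq(M/D/1) = ρ/(2(μ−λ)) = 0.005916 hr
Savings = 0.01183 − 0.005916 = 0.005916 hr

Final: 0.005916 hr


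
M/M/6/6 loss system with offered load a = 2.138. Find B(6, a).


B(c,a) = (a^c/c!) / Σ_{k=0}^{c} a^k/k!
a^6/6! = 0.132652
Σ terms (k=0..6): 1.00000 + 2.13800 + 2.28552 + 1.62882 + 0.87060 + 0.37227 + 0.13265 = 8.427860
B = 0.132652/8.427860 = 0.015740

Final: 0.015740


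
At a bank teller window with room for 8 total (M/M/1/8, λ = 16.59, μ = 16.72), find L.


ρ = 16.59/16.72 = 0.9922
L = ρ[1 − (K+1)ρ^K + Kρ^(K+1)] / [(1−ρ)(1−ρ^(K+1))]
Numerator: 0.9922·(1 − 9·0.939466 + 8·0.932161) = 0.002082
Denominator: (0.007775)·(0.067839) = 0.0005275
L = 0.002082/0.0005275 = 3.9480

Final: 3.9480


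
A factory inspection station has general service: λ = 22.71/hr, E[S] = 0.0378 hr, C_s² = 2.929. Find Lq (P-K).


ρ = λ·E[S] = 22.71·0.0378 = 0.8584
Lq = ρ²(1+C_s²)/(2(1−ρ)) = 0.7369·(1+2.929)/(2·0.1416)
= 0.7369·3.9290/0.2831 = 10.22641

Final: 10.22641


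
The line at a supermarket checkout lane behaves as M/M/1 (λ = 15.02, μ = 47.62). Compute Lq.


ρ = 15.02/47.62 = 0.3154
Lq = ρ²/(1−ρ) = 0.09949/0.6846 = 0.1453

Final: 0.1453


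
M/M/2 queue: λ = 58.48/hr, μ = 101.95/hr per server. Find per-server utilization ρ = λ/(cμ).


ρ = λ/(cμ) = 58.48/(2·101.95) = 58.48/203.90 = 0.2868

Final: 0.2868


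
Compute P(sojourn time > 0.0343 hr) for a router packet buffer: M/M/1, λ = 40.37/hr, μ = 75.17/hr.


W ~ Exponential(μ−λ) for M/M/1.
μ − λ = 75.17 − 40.37 = 34.8000
P(W > t) = e^{−(μ−λ)t} = e^{−1.1936} = 0.303116

Final: 0.303116


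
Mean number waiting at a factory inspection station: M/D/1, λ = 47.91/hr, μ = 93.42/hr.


ρ = 47.91/93.42 = 0.5128
M/D/1: Lq = ρ²/(2(1−ρ)) = 0.2630/(2·0.4872) = 0.26995

Final: 0.26995


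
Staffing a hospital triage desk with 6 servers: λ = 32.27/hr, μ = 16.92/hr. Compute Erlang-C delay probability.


a = λ/μ = 1.9072; ρ = a/6 = 0.3179
P₀ = 0.148330 (from M/M/c formula)
C(c,a) = [a^c/(c!(1−ρ))]·P₀ = [48.12732/(720·0.6821)]·0.148330
= 0.09799·0.148330 = 0.014535

Final: 0.014535


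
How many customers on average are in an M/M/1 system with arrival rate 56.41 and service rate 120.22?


ρ = λ/μ = 56.41/120.22 = 0.4692
L = ρ/(1−ρ) = 0.4692/(1 − 0.4692) = 0.4692/0.5308 = 0.8840

Final: 0.8840


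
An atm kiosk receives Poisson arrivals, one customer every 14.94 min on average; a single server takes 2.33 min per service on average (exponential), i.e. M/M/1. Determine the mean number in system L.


λ = 60/14.94 = 4.0161 /hr
μ = 60/2.33 = 25.7511 /hr
ρ = λ/μ = 4.0161/25.7511 = 0.1560
L = ρ/(1−ρ) = 0.1560/0.8440 = 0.1848

Final: 0.1848


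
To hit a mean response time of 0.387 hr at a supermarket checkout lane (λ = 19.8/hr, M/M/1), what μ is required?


W = 1/(μ−λ) ⇒ μ − λ = 1/W = 1/0.387 = 2.5840
μ = λ + 1/W = 19.8 + 2.5840 = 22.3840 per hr

Final: 22.3840 /hr


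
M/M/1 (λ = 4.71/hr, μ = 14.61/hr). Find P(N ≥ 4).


ρ = 4.71/14.61 = 0.3224
P(N ≥ n) = ρ^n = 0.3224^4 = 0.010801

Final: 0.010801


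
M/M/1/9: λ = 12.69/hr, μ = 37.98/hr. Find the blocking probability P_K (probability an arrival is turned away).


ρ = λ/μ = 12.69/37.98 = 0.3341
P_K = (1−ρ)ρ^K/(1−ρ^(K+1)) = (0.6659·0.00005190)/(1 − 0.00001734)
= 0.00003456/0.999983 = 0.00003456

Final: 0.00003456


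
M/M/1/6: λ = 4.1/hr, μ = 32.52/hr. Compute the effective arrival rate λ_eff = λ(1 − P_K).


ρ = 0.1261; P_K = (1−ρ)ρ^6/(1−ρ^7) = 0.000003510
λ_eff = λ(1 − P_K) = 4.1·(1 − 0.000003510) = 4.1·0.999996 = 4.1000 /hr

Final: 4.1000 /hr


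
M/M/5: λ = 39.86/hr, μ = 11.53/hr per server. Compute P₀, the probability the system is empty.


a = λ/μ = 39.86/11.53 = 3.4571; ρ = a/c = 0.6914
Σ_{k=0}^{4} a^k/k! (terms k=0..4) = 1.00000 + 3.45707 + 5.97566 + 6.88609 + 5.95142 = 23.27024
Tail: a^5/(5!(1−ρ)) = 493.78732/(120·0.3086) = 13.33466
P₀ = 1/(23.27024 + 13.33466) = 1/36.60490 = 0.027319

Final: 0.027319


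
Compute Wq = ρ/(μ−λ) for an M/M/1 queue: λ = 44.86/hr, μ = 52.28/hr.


ρ = 44.86/52.28 = 0.8581
Wq = ρ/(μ−λ) = 0.8581/(52.28 − 44.86) = 0.8581/7.42 = 0.1156 hr

Final: 0.1156 hr


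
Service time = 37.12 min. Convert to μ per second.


μ = 1/(service time) in consistent units.
1 second = 0.0166667 min, so μ = 0.0166667/37.12 = 0.0004490 per second

Final: 0.0004490 /sec


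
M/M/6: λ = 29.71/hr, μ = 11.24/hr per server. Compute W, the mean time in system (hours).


a = 2.6432; ρ = 0.4405; P₀ = 0.070570
Lq = P₀·a^c·ρ/(c!(1−ρ)²) = 0.04705
Wq = Lq/λ = 0.04705/29.71 = 0.001584 hr
W = Wq + 1/μ = 0.001584 + 0.08897 = 0.09055 hr

Final: 0.09055 hr


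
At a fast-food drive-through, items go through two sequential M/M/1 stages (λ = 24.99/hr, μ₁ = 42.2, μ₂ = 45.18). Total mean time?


Each node sees arrival rate λ = 24.99/hr (tandem ⇒ throughput preserved).
W₁ = 1/(μ₁−λ) = 1/(42.2−24.99) = 0.05811 hr
W₂ = 1/(μ₂−λ) = 1/(45.18−24.99) = 0.04953 hr
W_total = W₁ + W₂ = 0.05811 + 0.04953 = 0.10764 hr

Final: 0.10764 hr


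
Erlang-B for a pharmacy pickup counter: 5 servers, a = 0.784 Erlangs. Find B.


B(c,a) = (a^c/c!) / Σ_{k=0}^{c} a^k/k!
a^5/5! = 0.002468
Σ terms (k=0..5): 1.00000 + 0.78400 + 0.30733 + 0.08032 + 0.01574 + 0.002468 = 2.189853
B = 0.002468/2.189853 = 0.001127

Final: 0.001127


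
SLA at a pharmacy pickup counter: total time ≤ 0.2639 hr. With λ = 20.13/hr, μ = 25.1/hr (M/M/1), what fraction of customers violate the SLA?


W ~ Exponential(μ−λ) for M/M/1.
μ − λ = 25.1 − 20.13 = 4.9700
P(W > t) = e^{−(μ−λ)t} = e^{−1.3116} = 0.269393

Final: 0.269393


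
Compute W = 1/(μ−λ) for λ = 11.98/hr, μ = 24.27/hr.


W = 1/(μ−λ) = 1/(24.27 − 11.98) = 1/12.29 = 0.08137 hr

Final: 0.08137 hr


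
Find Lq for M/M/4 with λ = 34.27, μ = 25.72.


a = λ/μ = 1.3324; ρ = a/4 = 0.3331
P₀ = 0.262378
Lq = P₀·a^c·ρ / (c!·(1−ρ)²) = 0.262378·3.15190·0.3331/(24·0.44475)
= 0.02581

Final: 0.02581


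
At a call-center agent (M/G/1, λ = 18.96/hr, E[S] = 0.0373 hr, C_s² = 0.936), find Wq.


ρ = λ·E[S] = 18.96·0.0373 = 0.7072
E[S²] = E[S]²(1+C_s²) = 0.0373²·(1+0.936) = 0.002694
Wq = λ·E[S²]/(2(1−ρ)) = 18.96·0.002694/(2·0.2928) = 0.08721 hr

Final: 0.08721 hr


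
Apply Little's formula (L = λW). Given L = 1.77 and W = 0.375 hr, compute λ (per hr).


λ = L/W = 1.77/0.375 = 4.7200 /hr

Final: 4.7200 /hr


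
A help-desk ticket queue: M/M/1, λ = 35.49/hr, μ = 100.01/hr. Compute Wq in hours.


ρ = 35.49/100.01 = 0.3549
Wq = ρ/(μ−λ) = 0.3549/(100.01 − 35.49) = 0.3549/64.52 = 0.005500 hr

Final: 0.005500 hr


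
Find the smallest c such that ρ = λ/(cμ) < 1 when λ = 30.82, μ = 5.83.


Stability requires cμ > λ ⇔ c > λ/μ.
λ/μ = 30.82/5.83 = 5.2864
Minimum integer c = ⌊5.2864⌋ + 1 = 6
Check: 6·5.83 = 34.98 > 30.82, while 5·5.83 = 29.15 ≤ 30.82

Final: 6 servers


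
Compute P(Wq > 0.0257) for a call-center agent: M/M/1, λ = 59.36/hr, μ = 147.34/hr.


ρ = 59.36/147.34 = 0.4029
P(Wq > t) = ρ·e^{−(μ−λ)t} = 0.4029·e^{−2.2611}
= 0.4029·0.104237 = 0.041995

Final: 0.041995


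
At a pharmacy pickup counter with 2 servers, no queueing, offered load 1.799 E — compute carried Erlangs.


B(2,1.799) = 0.366341 (Erlang-B)
Carried load = a(1 − B) = 1.799·(1 − 0.366341) = 1.799·0.633659 = 1.1400 E

Final: 1.1400 Erlangs


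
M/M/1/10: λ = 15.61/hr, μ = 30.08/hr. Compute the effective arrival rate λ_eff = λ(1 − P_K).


ρ = 0.5189; P_K = (1−ρ)ρ^10/(1−ρ^11) = 0.0006820
λ_eff = λ(1 − P_K) = 15.61·(1 − 0.0006820) = 15.61·0.999318 = 15.5994 /hr

Final: 15.5994 /hr


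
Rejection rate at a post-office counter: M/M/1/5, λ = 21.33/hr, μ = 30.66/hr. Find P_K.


ρ = λ/μ = 21.33/30.66 = 0.6957
P_K = (1−ρ)ρ^K/(1−ρ^(K+1)) = (0.3043·0.162965)/(1 − 0.113374)
= 0.049591/0.886626 = 0.055932

Final: 0.055932


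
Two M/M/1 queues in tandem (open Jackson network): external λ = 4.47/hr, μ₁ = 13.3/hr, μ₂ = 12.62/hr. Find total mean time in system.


Each node sees arrival rate λ = 4.47/hr (tandem ⇒ throughput preserved).
W₁ = 1/(μ₁−λ) = 1/(13.3−4.47) = 0.11325 hr
W₂ = 1/(μ₂−λ) = 1/(12.62−4.47) = 0.12270 hr
W_total = W₁ + W₂ = 0.11325 + 0.12270 = 0.23595 hr

Final: 0.23595 hr


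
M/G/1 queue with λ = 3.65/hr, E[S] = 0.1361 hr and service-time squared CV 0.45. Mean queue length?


ρ = λ·E[S] = 3.65·0.1361 = 0.4968
Lq = ρ²(1+C_s²)/(2(1−ρ)) = 0.2468·(1+0.45)/(2·0.5032)
= 0.2468·1.4500/1.0065 = 0.35552

Final: 0.35552


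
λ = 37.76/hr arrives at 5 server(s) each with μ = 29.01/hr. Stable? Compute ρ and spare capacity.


Total capacity cμ = 5·29.01 = 145.05/hr
ρ = λ/(cμ) = 37.76/145.05 = 0.2603
Stable ⇔ ρ < 1: YES
Spare capacity = cμ − λ = 145.05 − 37.76 = 107.29/hr

Final: ρ = 0.2603; stable; margin = 107.29/hr


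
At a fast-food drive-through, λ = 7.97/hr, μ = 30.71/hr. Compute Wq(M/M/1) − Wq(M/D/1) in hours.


ρ = 7.97/30.71 = 0.2595
Wq(M/M/1) = ρ/(μ−λ) = 0.2595/22.74 = 0.01141 hr
Wq(M/D/1) = ρ/(2(μ−λ)) = 0.005706 hr
Savings = 0.01141 − 0.005706 = 0.005706 hr

Final: 0.005706 hr


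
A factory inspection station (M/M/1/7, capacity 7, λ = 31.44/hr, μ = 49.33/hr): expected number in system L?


ρ = 31.44/49.33 = 0.6373
L = ρ[1 − (K+1)ρ^K + Kρ^(K+1)] / [(1−ρ)(1−ρ^(K+1))]
Numerator: 0.6373·(1 − 8·0.042717 + 7·0.027225) = 0.541001
Denominator: (0.3627)·(0.972775) = 0.352786
L = 0.541001/0.352786 = 1.5335

Final: 1.5335


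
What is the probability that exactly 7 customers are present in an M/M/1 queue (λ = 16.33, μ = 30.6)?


ρ = 16.33/30.6 = 0.5337
P_n = (1−ρ)·ρ^n = (1 − 0.5337)·0.5337^7 = 0.4663·0.012327 = 0.005749

Final: 0.005749


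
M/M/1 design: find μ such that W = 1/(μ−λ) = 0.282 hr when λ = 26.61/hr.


W = 1/(μ−λ) ⇒ μ − λ = 1/W = 1/0.282 = 3.5461
μ = λ + 1/W = 26.61 + 3.5461 = 30.1561 per hr

Final: 30.1561 /hr


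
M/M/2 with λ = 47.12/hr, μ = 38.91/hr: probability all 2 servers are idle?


a = λ/μ = 47.12/38.91 = 1.2110; ρ = a/c = 0.6055
Σ_{k=0}^{1} a^k/k! (terms k=0..1) = 1.00000 + 1.21100 = 2.21100
Tail: a^2/(2!(1−ρ)) = 1.46652/(2·0.3945) = 1.85871
P₀ = 1/(2.21100 + 1.85871) = 1/4.06971 = 0.245718

Final: 0.245718


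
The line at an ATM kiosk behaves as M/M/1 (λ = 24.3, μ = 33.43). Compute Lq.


ρ = 24.3/33.43 = 0.7269
Lq = ρ²/(1−ρ) = 0.5284/0.2731 = 1.9347

Final: 1.9347


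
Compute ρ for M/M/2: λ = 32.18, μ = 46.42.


ρ = λ/(cμ) = 32.18/(2·46.42) = 32.18/92.84 = 0.3466

Final: 0.3466


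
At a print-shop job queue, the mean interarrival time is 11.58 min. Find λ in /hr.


λ = 1/(interarrival time) in consistent units.
1 hour = 60 min, so λ = 60/11.58 = 5.1813 per hour

Final: 5.1813 /hr


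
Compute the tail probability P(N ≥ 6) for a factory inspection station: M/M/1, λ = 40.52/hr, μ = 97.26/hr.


ρ = 40.52/97.26 = 0.4166
P(N ≥ n) = ρ^n = 0.4166^6 = 0.005229

Final: 0.005229


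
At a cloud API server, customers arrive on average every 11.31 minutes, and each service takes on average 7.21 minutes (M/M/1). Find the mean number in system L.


λ = 60/11.31 = 5.3050 /hr
μ = 60/7.21 = 8.3218 /hr
ρ = λ/μ = 5.3050/8.3218 = 0.6375
L = ρ/(1−ρ) = 0.6375/0.3625 = 1.7585

Final: 1.7585


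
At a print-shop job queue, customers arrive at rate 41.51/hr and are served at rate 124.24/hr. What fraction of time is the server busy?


ρ = λ/μ = 41.51/124.24 = 0.3341

Final: 0.3341


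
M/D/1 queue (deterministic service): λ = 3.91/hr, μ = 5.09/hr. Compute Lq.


ρ = 3.91/5.09 = 0.7682
M/D/1: Lq = ρ²/(2(1−ρ)) = 0.5901/(2·0.2318) = 1.27269

Final: 1.27269


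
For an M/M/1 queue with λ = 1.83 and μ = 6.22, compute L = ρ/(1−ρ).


ρ = λ/μ = 1.83/6.22 = 0.2942
L = ρ/(1−ρ) = 0.2942/(1 − 0.2942) = 0.2942/0.7058 = 0.4169

Final: 0.4169


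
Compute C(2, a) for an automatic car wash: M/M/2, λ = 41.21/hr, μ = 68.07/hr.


a = λ/μ = 0.6054; ρ = a/2 = 0.3027
P₀ = 0.535269 (from M/M/c formula)
C(c,a) = [a^c/(c!(1−ρ))]·P₀ = [0.36652/(2·0.6973)]·0.535269
= 0.26281·0.535269 = 0.140675

Final: 0.140675


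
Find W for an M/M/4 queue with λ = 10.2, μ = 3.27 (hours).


a = 3.1193; ρ = 0.7798; P₀ = 0.031292
Lq = P₀·a^c·ρ/(c!(1−ρ)²) = 1.98541
Wq = Lq/λ = 1.98541/10.2 = 0.19465 hr
W = Wq + 1/μ = 0.19465 + 0.30581 = 0.50046 hr

Final: 0.50046 hr


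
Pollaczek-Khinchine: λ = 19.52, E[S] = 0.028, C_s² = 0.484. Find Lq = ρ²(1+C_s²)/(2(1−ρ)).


ρ = λ·E[S] = 19.52·0.028 = 0.5466
Lq = ρ²(1+C_s²)/(2(1−ρ)) = 0.2987·(1+0.484)/(2·0.4534)
= 0.2987·1.4840/0.9069 = 0.48883

Final: 0.48883


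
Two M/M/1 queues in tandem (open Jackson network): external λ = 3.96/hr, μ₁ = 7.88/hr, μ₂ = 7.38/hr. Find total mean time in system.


Each node sees arrival rate λ = 3.96/hr (tandem ⇒ throughput preserved).
W₁ = 1/(μ₁−λ) = 1/(7.88−3.96) = 0.25510 hr
W₂ = 1/(μ₂−λ) = 1/(7.38−3.96) = 0.29240 hr
W_total = W₁ + W₂ = 0.25510 + 0.29240 = 0.54750 hr

Final: 0.54750 hr


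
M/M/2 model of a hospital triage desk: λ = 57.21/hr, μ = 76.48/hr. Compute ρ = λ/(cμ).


ρ = λ/(cμ) = 57.21/(2·76.48) = 57.21/152.96 = 0.3740

Final: 0.3740


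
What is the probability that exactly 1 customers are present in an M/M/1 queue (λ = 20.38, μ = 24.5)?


ρ = 20.38/24.5 = 0.8318
P_n = (1−ρ)·ρ^n = (1 − 0.8318)·0.8318^1 = 0.1682·0.831837 = 0.139884

Final: 0.139884


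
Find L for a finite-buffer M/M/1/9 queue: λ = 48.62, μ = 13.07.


ρ = 48.62/13.07 = 3.7200
L = ρ[1 − (K+1)ρ^K + Kρ^(K+1)] / [(1−ρ)(1−ρ^(K+1))]
Numerator: 3.7200·(1 − 10·136412.542130 + 9·507450.481896) = 11914801.262753
Denominator: (-2.7200)·(-507449.481896) = 1380247.060551
L = 11914801.262753/1380247.060551 = 8.6324

Final: 8.6324


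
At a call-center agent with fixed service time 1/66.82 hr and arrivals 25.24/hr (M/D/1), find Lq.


ρ = 25.24/66.82 = 0.3777
M/D/1: Lq = ρ²/(2(1−ρ)) = 0.1427/(2·0.6223) = 0.11465

Final: 0.11465


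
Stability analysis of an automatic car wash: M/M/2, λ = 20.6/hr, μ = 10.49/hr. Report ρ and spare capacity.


Total capacity cμ = 2·10.49 = 20.98/hr
ρ = λ/(cμ) = 20.6/20.98 = 0.9819
Stable ⇔ ρ < 1: YES
Spare capacity = cμ − λ = 20.98 − 20.6 = 0.38/hr

Final: ρ = 0.9819; stable; margin = 0.38/hr


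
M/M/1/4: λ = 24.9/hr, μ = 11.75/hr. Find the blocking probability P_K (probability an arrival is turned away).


ρ = λ/μ = 24.9/11.75 = 2.1191
P_K = (1−ρ)ρ^K/(1−ρ^(K+1)) = (-1.1191·20.167215)/(1 − 42.737332)
= -22.570117/-41.737332 = 0.540766

Final: 0.540766


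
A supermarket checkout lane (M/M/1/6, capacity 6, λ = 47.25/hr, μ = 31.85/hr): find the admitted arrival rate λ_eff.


ρ = 1.4835; P_K = (1−ρ)ρ^6/(1−ρ^7) = 0.347927
λ_eff = λ(1 − P_K) = 47.25·(1 − 0.347927) = 47.25·0.652073 = 30.8105 /hr

Final: 30.8105 /hr


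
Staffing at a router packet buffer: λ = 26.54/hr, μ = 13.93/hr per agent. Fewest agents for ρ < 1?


Stability requires cμ > λ ⇔ c > λ/μ.
λ/μ = 26.54/13.93 = 1.9052
Minimum integer c = ⌊1.9052⌋ + 1 = 2
Check: 2·13.93 = 27.86 > 26.54, while 1·13.93 = 13.93 ≤ 26.54

Final: 2 servers


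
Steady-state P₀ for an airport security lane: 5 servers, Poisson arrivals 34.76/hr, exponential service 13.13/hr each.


a = λ/μ = 34.76/13.13 = 2.6474; ρ = a/c = 0.5295
Σ_{k=0}^{4} a^k/k! (terms k=0..4) = 1.00000 + 2.64737 + 3.50429 + 3.09239 + 2.04668 = 12.29073
Tail: a^5/(5!(1−ρ)) = 130.03948/(120·0.4705) = 2.30309
P₀ = 1/(12.29073 + 2.30309) = 1/14.59381 = 0.068522

Final: 0.068522


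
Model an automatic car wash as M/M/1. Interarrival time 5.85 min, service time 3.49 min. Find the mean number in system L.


λ = 60/5.85 = 10.2564 /hr
μ = 60/3.49 = 17.1920 /hr
ρ = λ/μ = 10.2564/17.1920 = 0.5966
L = ρ/(1−ρ) = 0.5966/0.4034 = 1.4788

Final: 1.4788


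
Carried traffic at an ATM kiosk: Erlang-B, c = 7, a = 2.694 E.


B(7,2.694) = 0.013906 (Erlang-B)
Carried load = a(1 − B) = 2.694·(1 − 0.013906) = 2.694·0.986094 = 2.6565 E

Final: 2.6565 Erlangs


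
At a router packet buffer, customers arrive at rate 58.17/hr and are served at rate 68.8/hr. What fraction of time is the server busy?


ρ = λ/μ = 58.17/68.8 = 0.8455

Final: 0.8455


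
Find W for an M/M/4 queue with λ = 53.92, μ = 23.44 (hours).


a = 2.3003; ρ = 0.5751; P₀ = 0.093279
Lq = P₀·a^c·ρ/(c!(1−ρ)²) = 0.34663
Wq = Lq/λ = 0.34663/53.92 = 0.006429 hr
W = Wq + 1/μ = 0.006429 + 0.04266 = 0.04909 hr

Final: 0.04909 hr


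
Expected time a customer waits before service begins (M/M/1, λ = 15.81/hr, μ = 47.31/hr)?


ρ = 15.81/47.31 = 0.3342
Wq = ρ/(μ−λ) = 0.3342/(47.31 − 15.81) = 0.3342/31.50 = 0.01061 hr

Final: 0.01061 hr


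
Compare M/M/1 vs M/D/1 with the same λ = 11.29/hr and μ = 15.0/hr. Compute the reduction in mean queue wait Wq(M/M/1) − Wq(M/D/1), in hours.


ρ = 11.29/15.0 = 0.7527
Wq(M/M/1) = ρ/(μ−λ) = 0.7527/3.71 = 0.20288 hr
Wq(M/D/1) = ρ/(2(μ−λ)) = 0.10144 hr
Savings = 0.20288 − 0.10144 = 0.10144 hr

Final: 0.10144 hr


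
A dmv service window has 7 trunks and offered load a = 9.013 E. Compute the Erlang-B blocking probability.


B(c,a) = (a^c/c!) / Σ_{k=0}^{c} a^k/k!
a^7/7! = 958.638929
Σ terms (k=0..7): 1.00000 + 9.01300 + 40.61708 + 122.02726 + 274.95793 + 495.63916 + 744.53262 + 958.63893 = 2646.425976
B = 958.638929/2646.425976 = 0.362239

Final: 0.362239


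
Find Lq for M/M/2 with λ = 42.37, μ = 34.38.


a = λ/μ = 1.2324; ρ = a/2 = 0.6162
P₀ = 0.237470
Lq = P₀·a^c·ρ / (c!·(1−ρ)²) = 0.237470·1.51882·0.6162/(2·0.14730)
= 0.75440

Final: 0.75440


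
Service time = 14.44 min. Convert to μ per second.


μ = 1/(service time) in consistent units.
1 second = 0.0166667 min, so μ = 0.0166667/14.44 = 0.001154 per second

Final: 0.001154 /sec


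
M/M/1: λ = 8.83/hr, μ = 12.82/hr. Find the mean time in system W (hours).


W = 1/(μ−λ) = 1/(12.82 − 8.83) = 1/3.99 = 0.2506 hr

Final: 0.2506 hr


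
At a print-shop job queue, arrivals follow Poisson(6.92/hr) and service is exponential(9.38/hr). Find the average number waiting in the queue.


ρ = 6.92/9.38 = 0.7377
Lq = ρ²/(1−ρ) = 0.5443/0.2623 = 2.0753

Final: 2.0753


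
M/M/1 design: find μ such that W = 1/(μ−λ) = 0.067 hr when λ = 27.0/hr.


W = 1/(μ−λ) ⇒ μ − λ = 1/W = 1/0.067 = 14.9254
μ = λ + 1/W = 27.0 + 14.9254 = 41.9254 per hr

Final: 41.9254 /hr


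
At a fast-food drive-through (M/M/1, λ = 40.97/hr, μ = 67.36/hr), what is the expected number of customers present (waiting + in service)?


ρ = λ/μ = 40.97/67.36 = 0.6082
L = ρ/(1−ρ) = 0.6082/(1 − 0.6082) = 0.6082/0.3918 = 1.5525

Final: 1.5525


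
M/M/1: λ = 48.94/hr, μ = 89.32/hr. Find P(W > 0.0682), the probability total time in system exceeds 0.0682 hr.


W ~ Exponential(μ−λ) for M/M/1.
μ − λ = 89.32 − 48.94 = 40.3800
P(W > t) = e^{−(μ−λ)t} = e^{−2.7539} = 0.063678

Final: 0.063678


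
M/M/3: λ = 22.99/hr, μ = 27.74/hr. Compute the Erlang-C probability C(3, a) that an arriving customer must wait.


a = λ/μ = 0.8288; ρ = a/3 = 0.2763
P₀ = 0.434163 (from M/M/c formula)
C(c,a) = [a^c/(c!(1−ρ))]·P₀ = [0.56924/(6·0.7237)]·0.434163
= 0.13109·0.434163 = 0.056913

Final: 0.056913


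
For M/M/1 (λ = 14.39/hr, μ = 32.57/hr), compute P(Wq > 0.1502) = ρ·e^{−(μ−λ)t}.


ρ = 14.39/32.57 = 0.4418
P(Wq > t) = ρ·e^{−(μ−λ)t} = 0.4418·e^{−2.7306}
= 0.4418·0.065178 = 0.028797

Final: 0.028797


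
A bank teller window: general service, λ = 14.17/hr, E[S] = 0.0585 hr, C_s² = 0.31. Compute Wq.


ρ = λ·E[S] = 14.17·0.0585 = 0.8289
E[S²] = E[S]²(1+C_s²) = 0.0585²·(1+0.31) = 0.004483
Wq = λ·E[S²]/(2(1−ρ)) = 14.17·0.004483/(2·0.1711) = 0.18569 hr

Final: 0.18569 hr


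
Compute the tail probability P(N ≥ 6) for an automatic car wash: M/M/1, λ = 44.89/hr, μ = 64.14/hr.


ρ = 44.89/64.14 = 0.6999
P(N ≥ n) = ρ^n = 0.6999^6 = 0.117523

Final: 0.117523


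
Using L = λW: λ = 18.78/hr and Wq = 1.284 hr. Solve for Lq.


Lq = λWq = 18.78·1.284 = 24.1135

Final: 24.1135


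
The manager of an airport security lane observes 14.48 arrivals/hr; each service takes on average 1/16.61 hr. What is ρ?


ρ = λ/μ = 14.48/16.61 = 0.8718

Final: 0.8718


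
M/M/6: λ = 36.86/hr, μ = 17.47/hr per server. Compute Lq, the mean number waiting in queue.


a = λ/μ = 2.1099; ρ = a/6 = 0.3517
P₀ = 0.121002
Lq = P₀·a^c·ρ / (c!·(1−ρ)²) = 0.121002·88.22152·0.3517/(720·0.42036)
= 0.01240

Final: 0.01240


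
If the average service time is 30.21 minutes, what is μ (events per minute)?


μ = 1/(service time) in consistent units.
1 minute = 1 min, so μ = 1/30.21 = 0.03310 per minute

Final: 0.03310 /min
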